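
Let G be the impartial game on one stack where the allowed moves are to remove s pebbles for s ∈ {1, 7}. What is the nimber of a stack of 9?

1

Build the Grundy sequence with g(k) = mex{g(k−s) : s ∈ {1, 7}, s ≤ k}:
k:     0  1  2  3  4  5  6  7  8  9
g(k):  0  1  0  1  0  1  0  1  0  1
So g(9) = 1.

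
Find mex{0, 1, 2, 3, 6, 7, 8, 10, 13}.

The values 0, 1, 2, 3 are all present; 4 is the first non-negative integer missing from the set.

4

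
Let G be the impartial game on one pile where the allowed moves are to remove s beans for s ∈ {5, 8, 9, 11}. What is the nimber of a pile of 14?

Grundy values for subtraction set {5, 8, 9, 11}:
g(0) = mex{} = 0
g(1) = mex{} = 0
g(2) = mex{} = 0
g(3) = mex{} = 0
g(4) = mex{} = 0
g(5) = mex{0} = 1
g(6) = mex{0} = 1
g(7) = mex{0} = 1
g(8) = mex{0} = 1
g(9) = mex{0} = 1
g(10) = mex{0,1} = 2
g(11) = mex{0,1} = 2
g(12) = mex{0,1} = 2
g(13) = mex{0,1} = 2
g(14) = mex{0,1} = 2
So g(14) = 2.

2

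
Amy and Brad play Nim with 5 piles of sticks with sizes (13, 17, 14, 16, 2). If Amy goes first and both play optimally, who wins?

Compute the nim-sum pairwise:
13 ⊕ 17 = 28
28 ⊕ 14 = 18
18 ⊕ 16 = 2
2 ⊕ 2 = 0
The nim-sum is 0, so this is a P-position: the player to move is in a losing position under optimal play; Amy is about to move from it and so loses — Brad wins.

Brad wins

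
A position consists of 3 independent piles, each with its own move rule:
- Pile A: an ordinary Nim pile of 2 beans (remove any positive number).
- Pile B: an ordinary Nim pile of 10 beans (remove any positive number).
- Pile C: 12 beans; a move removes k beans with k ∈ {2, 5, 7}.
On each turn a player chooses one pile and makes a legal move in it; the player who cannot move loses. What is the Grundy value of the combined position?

9

Pile A is a plain Nim pile of size 2, so its Grundy value is 2.
Pile B is a plain Nim pile of size 10, so its Grundy value is 10.
For pile C, compute g(0), g(1), … with moves {2, 5, 7}:
g(0) = mex{} = 0
g(1) = mex{} = 0
g(2) = mex{0} = 1
g(3) = mex{0} = 1
g(4) = mex{1} = 0
g(5) = mex{0,1} = 2
g(6) = mex{0} = 1
g(7) = mex{0,1,2} = 3
g(8) = mex{0,1} = 2
g(9) = mex{0,1,3} = 2
g(10) = mex{1,2} = 0
g(11) = mex{0,1,2} = 3
g(12) = mex{0,2,3} = 1
So g(12) = 1.
The value of a disjunctive sum is the nim-sum of the parts.
Combined value = 2 XOR 10 XOR 1 = 9.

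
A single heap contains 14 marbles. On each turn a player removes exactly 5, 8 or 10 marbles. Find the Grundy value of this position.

2

Build the Grundy sequence with g(k) = mex{g(k−s) : s ∈ {5, 8, 10}, s ≤ k}:
k:     0  1  2  3  4  5  6  7  8  9 10 11 12 13 14
g(k):  0  0  0  0  0  1  1  1  1  1  2  2  2  2  2
So g(14) = 2.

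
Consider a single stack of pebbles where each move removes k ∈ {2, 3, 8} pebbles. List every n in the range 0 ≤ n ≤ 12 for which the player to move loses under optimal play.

0, 1, 5, 6, 10, 11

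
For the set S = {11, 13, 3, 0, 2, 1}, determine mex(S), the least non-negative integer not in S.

The values 0, 1, 2, 3 are all present; 4 is the first non-negative integer missing from the set.

4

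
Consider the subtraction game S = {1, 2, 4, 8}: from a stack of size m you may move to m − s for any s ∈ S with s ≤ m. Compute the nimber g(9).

0

Grundy values for subtraction set {1, 2, 4, 8}:
k:     0  1  2  3  4  5  6  7  8  9
g(k):  0  1  2  0  1  2  0  1  2  0
So g(9) = 0.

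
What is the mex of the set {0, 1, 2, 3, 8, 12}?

The values 0, 1, 2, 3 are all present; 4 is the first non-negative integer missing from the set.

4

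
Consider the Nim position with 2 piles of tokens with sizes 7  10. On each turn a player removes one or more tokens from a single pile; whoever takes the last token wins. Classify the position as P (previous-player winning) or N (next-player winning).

N-position

Compute the nim-sum pairwise:
7 ⊕ 10 = 13
The nim-sum is 13 ≠ 0, so this is an N-position: the player to move can win.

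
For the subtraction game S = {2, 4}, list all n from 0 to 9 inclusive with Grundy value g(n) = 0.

0, 1, 6, 7

Compute g(0), g(1), … for moves {2, 4}:
g(0) = mex{} = 0
g(1) = mex{} = 0
g(2) = mex{0} = 1
g(3) = mex{0} = 1
g(4) = mex{0,1} = 2
g(5) = mex{0,1} = 2
g(6) = mex{1,2} = 0
g(7) = mex{1,2} = 0
g(8) = mex{0,2} = 1
g(9) = mex{0,2} = 1
The P-positions (g = 0) in 0..9 are 0, 1, 6, 7.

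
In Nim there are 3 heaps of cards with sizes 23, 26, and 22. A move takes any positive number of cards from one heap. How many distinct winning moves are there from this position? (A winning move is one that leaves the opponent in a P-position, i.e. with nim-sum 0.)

3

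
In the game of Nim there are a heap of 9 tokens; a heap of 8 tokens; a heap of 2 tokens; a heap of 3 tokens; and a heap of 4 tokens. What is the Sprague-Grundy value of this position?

4

Nim-sum: 9 ⊕ 8 ⊕ 2 ⊕ 3 ⊕ 4 = 4.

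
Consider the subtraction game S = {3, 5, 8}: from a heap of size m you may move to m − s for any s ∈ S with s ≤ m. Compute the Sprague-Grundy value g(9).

3

Build the Grundy sequence with g(k) = mex{g(k−s) : s ∈ {3, 5, 8}, s ≤ k}:
g(0) = mex{} = 0
g(1) = mex{} = 0
g(2) = mex{} = 0
g(3) = mex{0} = 1
g(4) = mex{0} = 1
g(5) = mex{0} = 1
g(6) = mex{0,1} = 2
g(7) = mex{0,1} = 2
g(8) = mex{0,1} = 2
g(9) = mex{0,1,2} = 3
So g(9) = 3.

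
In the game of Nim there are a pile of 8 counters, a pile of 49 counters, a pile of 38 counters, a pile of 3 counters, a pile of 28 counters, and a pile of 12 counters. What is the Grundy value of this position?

In binary:
  001000  (8)
  110001  (49)
  100110  (38)
  000011  (3)
  011100  (28)
  001100  (12)
  ------
  001100  (12)

12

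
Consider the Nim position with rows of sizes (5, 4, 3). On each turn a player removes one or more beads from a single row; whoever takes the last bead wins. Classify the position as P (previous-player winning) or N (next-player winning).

N-position

Bitwise XOR of the heap sizes:
  101  (5)
  100  (4)
  011  (3)
  ---
  010  (2)
The nim-sum is 2 ≠ 0, so this is an N-position: the player to move can win.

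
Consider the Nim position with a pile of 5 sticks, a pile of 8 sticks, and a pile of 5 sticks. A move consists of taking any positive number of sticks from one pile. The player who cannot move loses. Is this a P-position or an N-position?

N-position

Write each in binary and XOR column by column:
  0101  (5)
  1000  (8)
  0101  (5)
  ----
  1000  (8)
The nim-sum is 8 ≠ 0, so this is an N-position: the player to move can win.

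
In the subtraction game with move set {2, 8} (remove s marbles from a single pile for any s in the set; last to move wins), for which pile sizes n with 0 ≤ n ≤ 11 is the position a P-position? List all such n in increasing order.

Build the Grundy sequence with g(k) = mex{g(k−s) : s ∈ {2, 8}, s ≤ k}:
k:     0  1  2  3  4  5  6  7  8  9 10 11
g(k):  0  0  1  1  0  0  1  1  2  2  0  0
The P-positions (g = 0) in 0..11 are 0, 1, 4, 5, 10, 11.

0, 1, 4, 5, 10, 11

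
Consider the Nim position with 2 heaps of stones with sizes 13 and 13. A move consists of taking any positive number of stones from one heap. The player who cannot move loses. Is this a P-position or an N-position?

P-position

Write each in binary and XOR column by column:
  1101  (13)
  1101  (13)
  ----
  0000  (0)
The nim-sum is 0, so this is a P-position: the player to move is in a losing position under optimal play.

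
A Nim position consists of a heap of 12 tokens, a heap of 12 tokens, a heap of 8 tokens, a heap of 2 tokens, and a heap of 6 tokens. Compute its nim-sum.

12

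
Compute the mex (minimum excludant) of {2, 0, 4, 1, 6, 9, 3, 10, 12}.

The values 0, 1, 2, 3, 4 are all present; 5 is the first non-negative integer missing from the set.

5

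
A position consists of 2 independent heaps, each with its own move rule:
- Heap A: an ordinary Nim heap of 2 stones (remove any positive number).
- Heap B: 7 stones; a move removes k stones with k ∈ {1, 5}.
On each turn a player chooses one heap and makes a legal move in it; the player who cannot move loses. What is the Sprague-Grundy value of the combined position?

3

Heap A is a plain Nim heap of size 2, so its Grundy value is 2.
Build the Grundy sequence for heap B with g(k) = mex{g(k−s) : s ∈ {1, 5}, s ≤ k}:
g(0) = mex{} = 0
g(1) = mex{0} = 1
g(2) = mex{1} = 0
g(3) = mex{0} = 1
g(4) = mex{1} = 0
g(5) = mex{0} = 1
g(6) = mex{1} = 0
g(7) = mex{0} = 1
So g(7) = 1.
By the Sprague-Grundy theorem, the Grundy value of a sum of independent games is the XOR of the component values.
Combined value = 2 ⊕ 1 = 3.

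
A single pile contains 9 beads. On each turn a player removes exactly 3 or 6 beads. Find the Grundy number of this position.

0

Compute g(0), g(1), … for moves {3, 6}:
g(0) = mex{} = 0
g(1) = mex{} = 0
g(2) = mex{} = 0
g(3) = mex{0} = 1
g(4) = mex{0} = 1
g(5) = mex{0} = 1
g(6) = mex{0,1} = 2
g(7) = mex{0,1} = 2
g(8) = mex{0,1} = 2
g(9) = mex{1,2} = 0
So g(9) = 0.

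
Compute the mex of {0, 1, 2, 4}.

The values 0, 1, 2 are all present; 3 is the first non-negative integer missing from the set.

3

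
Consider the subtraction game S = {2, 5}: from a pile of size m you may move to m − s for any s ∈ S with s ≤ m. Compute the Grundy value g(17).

1

Grundy values for subtraction set {2, 5}:
k:     0  1  2  3  4  5  6  7  8  9 10 11 12 13 14 15 16 17
g(k):  0  0  1  1  0  2  1  0  0  1  1  0  2  1  0  0  1  1
So g(17) = 1.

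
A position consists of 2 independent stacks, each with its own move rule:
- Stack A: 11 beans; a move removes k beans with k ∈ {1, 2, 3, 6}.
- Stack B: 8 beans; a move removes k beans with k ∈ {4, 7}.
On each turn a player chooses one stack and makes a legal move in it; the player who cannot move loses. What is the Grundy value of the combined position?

1

Build the Grundy sequence for stack A with g(k) = mex{g(k−s) : s ∈ {1, 2, 3, 6}, s ≤ k}:
g(0) = mex{} = 0
g(1) = mex{0} = 1
g(2) = mex{0,1} = 2
g(3) = mex{0,1,2} = 3
g(4) = mex{1,2,3} = 0
g(5) = mex{0,2,3} = 1
g(6) = mex{0,1,3} = 2
g(7) = mex{0,1,2} = 3
g(8) = mex{1,2,3} = 0
g(9) = mex{0,2,3} = 1
g(10) = mex{0,1,3} = 2
g(11) = mex{0,1,2} = 3
So g(11) = 3.
Build the Grundy sequence for stack B with g(k) = mex{g(k−s) : s ∈ {4, 7}, s ≤ k}:
k:     0  1  2  3  4  5  6  7  8
g(k):  0  0  0  0  1  1  1  1  2
So g(8) = 2.
The value of a disjunctive sum is the nim-sum of the parts.
Combined value = 3 XOR 2 = 1.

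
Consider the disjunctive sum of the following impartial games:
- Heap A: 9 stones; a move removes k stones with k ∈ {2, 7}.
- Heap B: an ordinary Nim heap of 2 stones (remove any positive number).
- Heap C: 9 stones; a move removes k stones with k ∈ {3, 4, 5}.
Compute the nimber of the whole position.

Build the Grundy sequence for heap A with g(k) = mex{g(k−s) : s ∈ {2, 7}, s ≤ k}:
k:     0  1  2  3  4  5  6  7  8  9
g(k):  0  0  1  1  0  0  1  1  2  0
So g(9) = 0.
Heap B is a plain Nim heap of size 2, so its Grundy value is 2.
Grundy values for heap C (subtraction set {3, 4, 5}):
g(0) = mex{} = 0
g(1) = mex{} = 0
g(2) = mex{} = 0
g(3) = mex{0} = 1
g(4) = mex{0} = 1
g(5) = mex{0} = 1
g(6) = mex{0,1} = 2
g(7) = mex{0,1} = 2
g(8) = mex{1} = 0
g(9) = mex{1,2} = 0
So g(9) = 0.
By the Sprague-Grundy theorem, the Grundy value of a sum of independent games is the XOR of the component values.
Combined value = 0 XOR 2 XOR 0 = 2.

2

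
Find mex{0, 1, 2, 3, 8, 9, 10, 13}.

4

The values 0, 1, 2, 3 are all present; 4 is the first non-negative integer missing from the set.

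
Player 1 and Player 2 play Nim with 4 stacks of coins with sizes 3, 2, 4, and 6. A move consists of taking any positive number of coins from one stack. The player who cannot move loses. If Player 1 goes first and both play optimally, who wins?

Nim-sum: 3 ⊕ 2 ⊕ 4 ⊕ 6 = 3.
The nim-sum is 3 ≠ 0, so this is an N-position: the player to move can win; Player 1 has a winning move.

Player 1 wins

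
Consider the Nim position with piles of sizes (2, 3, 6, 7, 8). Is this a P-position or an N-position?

N-position

Compute the nim-sum pairwise:
2 ^ 3 = 1
1 ^ 6 = 7
7 ^ 7 = 0
0 ^ 8 = 8
The nim-sum is 8 ≠ 0, so this is an N-position: the player to move can win.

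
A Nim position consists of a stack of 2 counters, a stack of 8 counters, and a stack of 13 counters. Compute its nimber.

Write each in binary and XOR column by column:
  0010  (2)
  1000  (8)
  1101  (13)
  ----
  0111  (7)

7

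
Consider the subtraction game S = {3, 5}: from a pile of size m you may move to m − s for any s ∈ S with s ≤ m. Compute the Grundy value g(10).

0

Grundy values for subtraction set {3, 5}:
k:     0  1  2  3  4  5  6  7  8  9 10
g(k):  0  0  0  1  1  1  2  2  0  0  0
So g(10) = 0.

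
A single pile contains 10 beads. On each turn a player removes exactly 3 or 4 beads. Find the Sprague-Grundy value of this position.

Compute g(0), g(1), … for moves {3, 4}:
k:     0  1  2  3  4  5  6  7  8  9 10
g(k):  0  0  0  1  1  1  2  0  0  0  1
So g(10) = 1.

1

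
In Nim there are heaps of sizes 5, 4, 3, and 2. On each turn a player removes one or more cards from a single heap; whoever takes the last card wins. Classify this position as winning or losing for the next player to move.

Write each in binary and XOR column by column:
  101  (5)
  100  (4)
  011  (3)
  010  (2)
  ---
  000  (0)
The nim-sum is 0, so this is a P-position: the player to move is in a losing position under optimal play.

Losing position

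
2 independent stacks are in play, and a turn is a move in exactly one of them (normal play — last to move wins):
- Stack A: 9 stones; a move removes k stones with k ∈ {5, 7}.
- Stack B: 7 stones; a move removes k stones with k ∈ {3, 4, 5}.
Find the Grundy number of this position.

3

Build the Grundy sequence for stack A with g(k) = mex{g(k−s) : s ∈ {5, 7}, s ≤ k}:
g(0) = mex{} = 0
g(1) = mex{} = 0
g(2) = mex{} = 0
g(3) = mex{} = 0
g(4) = mex{} = 0
g(5) = mex{0} = 1
g(6) = mex{0} = 1
g(7) = mex{0} = 1
g(8) = mex{0} = 1
g(9) = mex{0} = 1
So g(9) = 1.
For stack B, compute g(0), g(1), … with moves {3, 4, 5}:
g(0) = mex{} = 0
g(1) = mex{} = 0
g(2) = mex{} = 0
g(3) = mex{0} = 1
g(4) = mex{0} = 1
g(5) = mex{0} = 1
g(6) = mex{0,1} = 2
g(7) = mex{0,1} = 2
So g(7) = 2.
The value of a disjunctive sum is the nim-sum of the parts.
Combined value = 1 ⊕ 2 = 3.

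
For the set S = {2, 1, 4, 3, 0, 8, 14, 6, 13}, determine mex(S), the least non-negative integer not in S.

The values 0, 1, 2, 3, 4 are all present; 5 is the first non-negative integer missing from the set.

5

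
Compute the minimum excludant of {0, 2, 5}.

1

0 is in the set but 1 is not, so the mex is 1.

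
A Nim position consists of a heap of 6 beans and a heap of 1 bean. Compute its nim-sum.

7

Compute the nim-sum pairwise:
6 ⊕ 1 = 7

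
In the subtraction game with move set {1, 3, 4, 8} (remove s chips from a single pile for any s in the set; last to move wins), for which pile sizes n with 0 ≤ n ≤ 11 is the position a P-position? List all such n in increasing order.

0, 2, 7, 9

Compute g(0), g(1), … for moves {1, 3, 4, 8}:
g(0) = mex{} = 0
g(1) = mex{0} = 1
g(2) = mex{1} = 0
g(3) = mex{0} = 1
g(4) = mex{0,1} = 2
g(5) = mex{0,1,2} = 3
g(6) = mex{0,1,3} = 2
g(7) = mex{1,2} = 0
g(8) = mex{0,2,3} = 1
g(9) = mex{1,2,3} = 0
g(10) = mex{0,2} = 1
g(11) = mex{0,1} = 2
The P-positions (g = 0) in 0..11 are 0, 2, 7, 9.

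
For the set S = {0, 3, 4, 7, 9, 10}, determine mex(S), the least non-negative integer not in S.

0 is in the set but 1 is not, so the mex is 1.

1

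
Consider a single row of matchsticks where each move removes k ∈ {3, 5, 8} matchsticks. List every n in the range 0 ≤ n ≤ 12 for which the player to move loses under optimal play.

Compute g(0), g(1), … for moves {3, 5, 8}:
g(0) = mex{} = 0
g(1) = mex{} = 0
g(2) = mex{} = 0
g(3) = mex{0} = 1
g(4) = mex{0} = 1
g(5) = mex{0} = 1
g(6) = mex{0,1} = 2
g(7) = mex{0,1} = 2
g(8) = mex{0,1} = 2
g(9) = mex{0,1,2} = 3
g(10) = mex{0,1,2} = 3
g(11) = mex{1,2} = 0
g(12) = mex{1,2,3} = 0
The P-positions (g = 0) in 0..12 are 0, 1, 2, 11, 12.

0, 1, 2, 11, 12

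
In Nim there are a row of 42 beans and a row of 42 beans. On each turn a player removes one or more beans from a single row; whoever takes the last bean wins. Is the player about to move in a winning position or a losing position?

Losing position

Compute the nim-sum pairwise:
42 XOR 42 = 0
The nim-sum is 0, so this is a P-position: the player to move is in a losing position under optimal play.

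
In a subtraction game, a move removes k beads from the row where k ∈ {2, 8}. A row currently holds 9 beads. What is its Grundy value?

2

Compute g(0), g(1), … for moves {2, 8}:
g(0) = mex{} = 0
g(1) = mex{} = 0
g(2) = mex{0} = 1
g(3) = mex{0} = 1
g(4) = mex{1} = 0
g(5) = mex{1} = 0
g(6) = mex{0} = 1
g(7) = mex{0} = 1
g(8) = mex{0,1} = 2
g(9) = mex{0,1} = 2
So g(9) = 2.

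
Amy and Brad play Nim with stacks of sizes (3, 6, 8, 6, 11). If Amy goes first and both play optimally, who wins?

Compute the nim-sum pairwise:
3 XOR 6 = 5
5 XOR 8 = 13
13 XOR 6 = 11
11 XOR 11 = 0
The nim-sum is 0, so this is a P-position: the player to move is in a losing position under optimal play; Amy is about to move from it and so loses — Brad wins.

Brad wins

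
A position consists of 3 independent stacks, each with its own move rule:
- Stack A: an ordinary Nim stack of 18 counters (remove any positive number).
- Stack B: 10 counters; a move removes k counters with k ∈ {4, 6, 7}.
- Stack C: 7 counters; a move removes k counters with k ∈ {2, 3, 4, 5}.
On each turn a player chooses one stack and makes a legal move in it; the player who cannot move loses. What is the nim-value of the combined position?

16

Stack A is a plain Nim stack of size 18, so its Grundy value is 18.
Build the Grundy sequence for stack B with g(k) = mex{g(k−s) : s ∈ {4, 6, 7}, s ≤ k}:
g(0) = mex{} = 0
g(1) = mex{} = 0
g(2) = mex{} = 0
g(3) = mex{} = 0
g(4) = mex{0} = 1
g(5) = mex{0} = 1
g(6) = mex{0} = 1
g(7) = mex{0} = 1
g(8) = mex{0,1} = 2
g(9) = mex{0,1} = 2
g(10) = mex{0,1} = 2
So g(10) = 2.
Grundy values for stack C (subtraction set {2, 3, 4, 5}):
k:     0  1  2  3  4  5  6  7
g(k):  0  0  1  1  2  2  3  0
So g(7) = 0.
By the Sprague-Grundy theorem, the Grundy value of a sum of independent games is the XOR of the component values.
Combined value = 18 ⊕ 2 ⊕ 0 = 16.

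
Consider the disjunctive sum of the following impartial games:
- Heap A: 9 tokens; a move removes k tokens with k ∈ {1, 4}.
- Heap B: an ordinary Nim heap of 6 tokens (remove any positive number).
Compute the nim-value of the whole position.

Grundy values for heap A (subtraction set {1, 4}):
g(0) = mex{} = 0
g(1) = mex{0} = 1
g(2) = mex{1} = 0
g(3) = mex{0} = 1
g(4) = mex{0,1} = 2
g(5) = mex{1,2} = 0
g(6) = mex{0} = 1
g(7) = mex{1} = 0
g(8) = mex{0,2} = 1
g(9) = mex{0,1} = 2
So g(9) = 2.
Heap B is a plain Nim heap of size 6, so its Grundy value is 6.
The value of a disjunctive sum is the nim-sum of the parts.
Combined value = 2 ⊕ 6 = 4.

4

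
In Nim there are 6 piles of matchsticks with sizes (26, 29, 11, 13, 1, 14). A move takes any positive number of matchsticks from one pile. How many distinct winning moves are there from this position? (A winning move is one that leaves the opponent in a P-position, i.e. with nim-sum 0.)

5

Nim-sum: 26 ⊕ 29 ⊕ 11 ⊕ 13 ⊕ 1 ⊕ 14 = 14.
The overall nim-sum is X = 14. A pile of size p has a winning move iff p XOR X < p (reduce it to p XOR X).
  26: 26 XOR 14 = 20 < 26 — winning move (to 20).
  29: 29 XOR 14 = 19 < 29 — winning move (to 19).
  11: 11 XOR 14 = 5 < 11 — winning move (to 5).
  13: 13 XOR 14 = 3 < 13 — winning move (to 3).
  1: 1 XOR 14 = 15 ≥ 1 — no move.
  14: 14 XOR 14 = 0 < 14 — winning move (to 0).
That gives 5 winning moves.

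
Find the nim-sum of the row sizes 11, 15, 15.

11

Bitwise XOR of the heap sizes:
  1011  (11)
  1111  (15)
  1111  (15)
  ----
  1011  (11)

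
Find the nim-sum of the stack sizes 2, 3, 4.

5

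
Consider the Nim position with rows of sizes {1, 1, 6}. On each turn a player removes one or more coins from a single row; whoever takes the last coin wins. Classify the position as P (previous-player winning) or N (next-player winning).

N-position

Nim-sum: 1 ^ 1 ^ 6 = 6.
The nim-sum is 6 ≠ 0, so this is an N-position: the player to move can win.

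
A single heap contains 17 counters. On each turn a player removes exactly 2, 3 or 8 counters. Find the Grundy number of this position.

1

Build the Grundy sequence with g(k) = mex{g(k−s) : s ∈ {2, 3, 8}, s ≤ k}:
k:     0  1  2  3  4  5  6  7  8  9 10 11 12 13 14 15 16 17
g(k):  0  0  1  1  2  0  0  1  1  2  0  0  1  1  2  0  0  1
So g(17) = 1.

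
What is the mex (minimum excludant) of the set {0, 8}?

1

0 is in the set but 1 is not, so the mex is 1.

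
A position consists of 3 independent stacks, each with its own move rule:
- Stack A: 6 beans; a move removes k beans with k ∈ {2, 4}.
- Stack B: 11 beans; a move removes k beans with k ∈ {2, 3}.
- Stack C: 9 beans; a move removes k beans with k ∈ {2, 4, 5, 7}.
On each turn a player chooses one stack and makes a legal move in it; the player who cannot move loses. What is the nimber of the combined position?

Grundy values for stack A (subtraction set {2, 4}):
k:     0  1  2  3  4  5  6
g(k):  0  0  1  1  2  2  0
So g(6) = 0.
For stack B, compute g(0), g(1), … with moves {2, 3}:
g(0) = mex{} = 0
g(1) = mex{} = 0
g(2) = mex{0} = 1
g(3) = mex{0} = 1
g(4) = mex{0,1} = 2
g(5) = mex{1} = 0
g(6) = mex{1,2} = 0
g(7) = mex{0,2} = 1
g(8) = mex{0} = 1
g(9) = mex{0,1} = 2
g(10) = mex{1} = 0
g(11) = mex{1,2} = 0
So g(11) = 0.
Grundy values for stack C (subtraction set {2, 4, 5, 7}):
k:     0  1  2  3  4  5  6  7  8  9
g(k):  0  0  1  1  2  2  3  3  4  0
So g(9) = 0.
By the Sprague-Grundy theorem, the Grundy value of a sum of independent games is the XOR of the component values.
Combined value = 0 ⊕ 0 ⊕ 0 = 0.

0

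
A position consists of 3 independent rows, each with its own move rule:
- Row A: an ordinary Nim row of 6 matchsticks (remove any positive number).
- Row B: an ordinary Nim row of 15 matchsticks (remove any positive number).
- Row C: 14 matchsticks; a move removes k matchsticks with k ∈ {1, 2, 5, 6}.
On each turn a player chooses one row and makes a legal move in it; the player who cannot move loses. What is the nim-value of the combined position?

Row A is a plain Nim row of size 6, so its Grundy value is 6.
Row B is a plain Nim row of size 15, so its Grundy value is 15.
For row C, compute g(0), g(1), … with moves {1, 2, 5, 6}:
k:     0  1  2  3  4  5  6  7  8  9 10 11 12 13 14
g(k):  0  1  2  0  1  2  3  0  1  2  0  1  2  3  0
So g(14) = 0.
The value of a disjunctive sum is the nim-sum of the parts.
Combined value = 6 ⊕ 15 ⊕ 0 = 9.

9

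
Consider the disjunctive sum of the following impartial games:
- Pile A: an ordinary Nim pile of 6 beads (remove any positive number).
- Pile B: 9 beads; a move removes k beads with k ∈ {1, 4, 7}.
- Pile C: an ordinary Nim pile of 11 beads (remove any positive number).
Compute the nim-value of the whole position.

12

Pile A is a plain Nim pile of size 6, so its Grundy value is 6.
For pile B, compute g(0), g(1), … with moves {1, 4, 7}:
k:     0  1  2  3  4  5  6  7  8  9
g(k):  0  1  0  1  2  0  1  2  0  1
So g(9) = 1.
Pile C is a plain Nim pile of size 11, so its Grundy value is 11.
The value of a disjunctive sum is the nim-sum of the parts.
Combined value = 6 ⊕ 1 ⊕ 11 = 12.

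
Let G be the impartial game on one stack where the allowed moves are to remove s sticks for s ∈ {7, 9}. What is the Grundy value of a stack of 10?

1

Grundy values for subtraction set {7, 9}:
g(0) = mex{} = 0
g(1) = mex{} = 0
g(2) = mex{} = 0
g(3) = mex{} = 0
g(4) = mex{} = 0
g(5) = mex{} = 0
g(6) = mex{} = 0
g(7) = mex{0} = 1
g(8) = mex{0} = 1
g(9) = mex{0} = 1
g(10) = mex{0} = 1
So g(10) = 1.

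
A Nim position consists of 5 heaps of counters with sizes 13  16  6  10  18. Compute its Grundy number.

3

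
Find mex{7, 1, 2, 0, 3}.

4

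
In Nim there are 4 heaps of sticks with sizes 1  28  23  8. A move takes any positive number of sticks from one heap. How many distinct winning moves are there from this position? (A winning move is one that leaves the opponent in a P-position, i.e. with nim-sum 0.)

Write each in binary and XOR column by column:
  00001  (1)
  11100  (28)
  10111  (23)
  01000  (8)
  -----
  00010  (2)
The overall nim-sum is X = 2. A heap of size p has a winning move iff p XOR X < p (reduce it to p XOR X).
  1: 1 XOR 2 = 3 ≥ 1 — no move.
  28: 28 XOR 2 = 30 ≥ 28 — no move.
  23: 23 XOR 2 = 21 < 23 — winning move (to 21).
  8: 8 XOR 2 = 10 ≥ 8 — no move.
That gives 1 winning move.

1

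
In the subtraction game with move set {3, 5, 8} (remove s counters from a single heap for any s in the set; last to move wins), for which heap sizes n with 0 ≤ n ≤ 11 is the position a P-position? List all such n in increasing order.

0, 1, 2, 11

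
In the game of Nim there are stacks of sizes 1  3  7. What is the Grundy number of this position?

5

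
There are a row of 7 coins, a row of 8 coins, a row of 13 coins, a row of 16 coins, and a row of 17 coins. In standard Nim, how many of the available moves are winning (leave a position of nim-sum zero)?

1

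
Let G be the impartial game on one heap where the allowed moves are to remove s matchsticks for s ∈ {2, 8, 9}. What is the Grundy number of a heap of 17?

1

Compute g(0), g(1), … for moves {2, 8, 9}:
k:     0  1  2  3  4  5  6  7  8  9 10 11 12 13 14 15 16 17
g(k):  0  0  1  1  0  0  1  1  2  2  3  0  2  1  3  0  0  1
So g(17) = 1.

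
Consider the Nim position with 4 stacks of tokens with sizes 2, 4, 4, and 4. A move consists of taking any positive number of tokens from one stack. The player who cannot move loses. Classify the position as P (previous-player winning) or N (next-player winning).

N-position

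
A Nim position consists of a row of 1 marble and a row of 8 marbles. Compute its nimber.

9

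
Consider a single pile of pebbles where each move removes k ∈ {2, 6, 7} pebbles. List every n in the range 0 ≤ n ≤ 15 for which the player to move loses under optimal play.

0, 1, 4, 5, 9, 13, 14

Compute g(0), g(1), … for moves {2, 6, 7}:
k:     0  1  2  3  4  5  6  7  8  9 10 11 12 13 14 15
g(k):  0  0  1  1  0  0  1  1  2  0  3  1  2  0  0  1
The P-positions (g = 0) in 0..15 are 0, 1, 4, 5, 9, 13, 14.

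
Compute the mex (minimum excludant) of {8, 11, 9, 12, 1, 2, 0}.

The values 0, 1, 2 are all present; 3 is the first non-negative integer missing from the set.

3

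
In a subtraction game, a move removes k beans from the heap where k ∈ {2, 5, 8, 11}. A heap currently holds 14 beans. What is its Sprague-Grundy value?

0

Compute g(0), g(1), … for moves {2, 5, 8, 11}:
k:     0  1  2  3  4  5  6  7  8  9 10 11 12 13 14
g(k):  0  0  1  1  0  2  1  0  2  1  0  2  1  0  0
So g(14) = 0.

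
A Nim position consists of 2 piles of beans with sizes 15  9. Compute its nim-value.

6

Nim-sum: 15 XOR 9 = 6.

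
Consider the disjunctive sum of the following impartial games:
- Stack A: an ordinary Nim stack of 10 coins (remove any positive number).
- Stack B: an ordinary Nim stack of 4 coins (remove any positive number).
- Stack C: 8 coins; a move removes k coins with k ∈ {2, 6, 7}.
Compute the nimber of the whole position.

Stack A is a plain Nim stack of size 10, so its Grundy value is 10.
Stack B is a plain Nim stack of size 4, so its Grundy value is 4.
Build the Grundy sequence for stack C with g(k) = mex{g(k−s) : s ∈ {2, 6, 7}, s ≤ k}:
g(0) = mex{} = 0
g(1) = mex{} = 0
g(2) = mex{0} = 1
g(3) = mex{0} = 1
g(4) = mex{1} = 0
g(5) = mex{1} = 0
g(6) = mex{0} = 1
g(7) = mex{0} = 1
g(8) = mex{0,1} = 2
So g(8) = 2.
By the Sprague-Grundy theorem, the Grundy value of a sum of independent games is the XOR of the component values.
Combined value = 10 XOR 4 XOR 2 = 12.

12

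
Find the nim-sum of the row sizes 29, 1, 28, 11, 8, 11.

8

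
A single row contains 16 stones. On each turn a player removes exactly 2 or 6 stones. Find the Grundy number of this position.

Build the Grundy sequence with g(k) = mex{g(k−s) : s ∈ {2, 6}, s ≤ k}:
k:     0  1  2  3  4  5  6  7  8  9 10 11 12 13 14 15 16
g(k):  0  0  1  1  0  0  1  1  0  0  1  1  0  0  1  1  0
So g(16) = 0.

0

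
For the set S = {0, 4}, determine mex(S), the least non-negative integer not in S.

1

0 is in the set but 1 is not, so the mex is 1.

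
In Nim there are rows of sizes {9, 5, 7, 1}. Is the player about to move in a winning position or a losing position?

Nim-sum: 9 ⊕ 5 ⊕ 7 ⊕ 1 = 10.
The nim-sum is 10 ≠ 0, so this is an N-position: the player to move can win.

Winning position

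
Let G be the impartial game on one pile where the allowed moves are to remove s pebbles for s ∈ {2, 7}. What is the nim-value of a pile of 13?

Grundy values for subtraction set {2, 7}:
g(0) = mex{} = 0
g(1) = mex{} = 0
g(2) = mex{0} = 1
g(3) = mex{0} = 1
g(4) = mex{1} = 0
g(5) = mex{1} = 0
g(6) = mex{0} = 1
g(7) = mex{0} = 1
g(8) = mex{0,1} = 2
g(9) = mex{1} = 0
g(10) = mex{1,2} = 0
g(11) = mex{0} = 1
g(12) = mex{0} = 1
g(13) = mex{1} = 0
So g(13) = 0.

0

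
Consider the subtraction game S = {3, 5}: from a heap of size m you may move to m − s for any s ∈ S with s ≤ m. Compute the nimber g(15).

2

Compute g(0), g(1), … for moves {3, 5}:
k:     0  1  2  3  4  5  6  7  8  9 10 11 12 13 14 15
g(k):  0  0  0  1  1  1  2  2  0  0  0  1  1  1  2  2
So g(15) = 2.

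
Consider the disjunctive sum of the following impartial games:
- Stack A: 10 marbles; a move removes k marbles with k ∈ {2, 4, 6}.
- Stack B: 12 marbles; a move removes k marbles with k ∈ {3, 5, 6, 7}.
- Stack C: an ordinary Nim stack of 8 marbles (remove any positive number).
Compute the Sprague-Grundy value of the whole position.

9

Grundy values for stack A (subtraction set {2, 4, 6}):
k:     0  1  2  3  4  5  6  7  8  9 10
g(k):  0  0  1  1  2  2  3  3  0  0  1
So g(10) = 1.
Build the Grundy sequence for stack B with g(k) = mex{g(k−s) : s ∈ {3, 5, 6, 7}, s ≤ k}:
k:     0  1  2  3  4  5  6  7  8  9 10 11 12
g(k):  0  0  0  1  1  1  2  2  2  3  0  0  0
So g(12) = 0.
Stack C is a plain Nim stack of size 8, so its Grundy value is 8.
The value of a disjunctive sum is the nim-sum of the parts.
Combined value = 1 ⊕ 0 ⊕ 8 = 9.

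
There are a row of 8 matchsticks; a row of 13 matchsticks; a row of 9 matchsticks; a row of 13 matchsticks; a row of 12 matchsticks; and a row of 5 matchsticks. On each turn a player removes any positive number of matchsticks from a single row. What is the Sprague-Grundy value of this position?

8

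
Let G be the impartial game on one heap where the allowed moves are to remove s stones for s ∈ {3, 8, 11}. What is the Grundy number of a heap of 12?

2

Grundy values for subtraction set {3, 8, 11}:
k:     0  1  2  3  4  5  6  7  8  9 10 11 12
g(k):  0  0  0  1  1  1  0  0  2  1  1  3  2
So g(12) = 2.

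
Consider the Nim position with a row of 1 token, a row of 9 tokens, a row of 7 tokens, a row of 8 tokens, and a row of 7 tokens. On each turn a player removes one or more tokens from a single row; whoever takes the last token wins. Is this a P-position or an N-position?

Write each in binary and XOR column by column:
  0001  (1)
  1001  (9)
  0111  (7)
  1000  (8)
  0111  (7)
  ----
  0000  (0)
The nim-sum is 0, so this is a P-position: the player to move is in a losing position under optimal play.

P-position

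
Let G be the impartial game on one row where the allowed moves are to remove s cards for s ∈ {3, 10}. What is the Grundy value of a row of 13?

0

Grundy values for subtraction set {3, 10}:
g(0) = mex{} = 0
g(1) = mex{} = 0
g(2) = mex{} = 0
g(3) = mex{0} = 1
g(4) = mex{0} = 1
g(5) = mex{0} = 1
g(6) = mex{1} = 0
g(7) = mex{1} = 0
g(8) = mex{1} = 0
g(9) = mex{0} = 1
g(10) = mex{0} = 1
g(11) = mex{0} = 1
g(12) = mex{0,1} = 2
g(13) = mex{1} = 0
So g(13) = 0.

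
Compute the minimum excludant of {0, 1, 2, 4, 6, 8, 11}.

The values 0, 1, 2 are all present; 3 is the first non-negative integer missing from the set.

3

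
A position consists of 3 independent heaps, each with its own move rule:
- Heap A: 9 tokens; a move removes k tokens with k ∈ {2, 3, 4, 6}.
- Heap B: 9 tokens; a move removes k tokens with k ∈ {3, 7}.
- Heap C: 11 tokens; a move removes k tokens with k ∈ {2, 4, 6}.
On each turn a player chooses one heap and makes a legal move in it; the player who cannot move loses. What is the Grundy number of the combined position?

0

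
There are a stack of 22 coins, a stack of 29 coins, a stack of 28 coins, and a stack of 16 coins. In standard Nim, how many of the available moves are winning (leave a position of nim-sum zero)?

3

Nim-sum: 22 XOR 29 XOR 28 XOR 16 = 7.
The overall nim-sum is X = 7. A stack of size p has a winning move iff p XOR X < p (reduce it to p XOR X).
  22: 22 XOR 7 = 17 < 22 — winning move (to 17).
  29: 29 XOR 7 = 26 < 29 — winning move (to 26).
  28: 28 XOR 7 = 27 < 28 — winning move (to 27).
  16: 16 XOR 7 = 23 ≥ 16 — no move.
That gives 3 winning moves.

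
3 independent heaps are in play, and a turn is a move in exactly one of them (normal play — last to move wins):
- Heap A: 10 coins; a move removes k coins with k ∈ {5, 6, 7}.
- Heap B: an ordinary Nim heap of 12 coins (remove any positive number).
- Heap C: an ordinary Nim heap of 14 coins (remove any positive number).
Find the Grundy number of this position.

Build the Grundy sequence for heap A with g(k) = mex{g(k−s) : s ∈ {5, 6, 7}, s ≤ k}:
k:     0  1  2  3  4  5  6  7  8  9 10
g(k):  0  0  0  0  0  1  1  1  1  1  2
So g(10) = 2.
Heap B is a plain Nim heap of size 12, so its Grundy value is 12.
Heap C is a plain Nim heap of size 14, so its Grundy value is 14.
The value of a disjunctive sum is the nim-sum of the parts.
Combined value = 2 ⊕ 12 ⊕ 14 = 0.

0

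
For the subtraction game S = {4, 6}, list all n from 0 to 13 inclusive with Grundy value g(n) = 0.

Grundy values for subtraction set {4, 6}:
g(0) = mex{} = 0
g(1) = mex{} = 0
g(2) = mex{} = 0
g(3) = mex{} = 0
g(4) = mex{0} = 1
g(5) = mex{0} = 1
g(6) = mex{0} = 1
g(7) = mex{0} = 1
g(8) = mex{0,1} = 2
g(9) = mex{0,1} = 2
g(10) = mex{1} = 0
g(11) = mex{1} = 0
g(12) = mex{1,2} = 0
g(13) = mex{1,2} = 0
The P-positions (g = 0) in 0..13 are 0, 1, 2, 3, 10, 11, 12, 13.

0, 1, 2, 3, 10, 11, 12, 13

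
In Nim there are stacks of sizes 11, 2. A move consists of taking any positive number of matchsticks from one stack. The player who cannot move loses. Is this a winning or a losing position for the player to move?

Winning position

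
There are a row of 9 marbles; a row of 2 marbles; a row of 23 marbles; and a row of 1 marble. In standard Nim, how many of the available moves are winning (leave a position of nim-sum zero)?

1

In binary:
  01001  (9)
  00010  (2)
  10111  (23)
  00001  (1)
  -----
  11101  (29)
The overall nim-sum is X = 29. A row of size p has a winning move iff p XOR X < p (reduce it to p XOR X).
  9: 9 XOR 29 = 20 ≥ 9 — no move.
  2: 2 XOR 29 = 31 ≥ 2 — no move.
  23: 23 XOR 29 = 10 < 23 — winning move (to 10).
  1: 1 XOR 29 = 28 ≥ 1 — no move.
That gives 1 winning move.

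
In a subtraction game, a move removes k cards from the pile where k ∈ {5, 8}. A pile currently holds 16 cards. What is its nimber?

Compute g(0), g(1), … for moves {5, 8}:
k:     0  1  2  3  4  5  6  7  8  9 10 11 12 13 14 15 16
g(k):  0  0  0  0  0  1  1  1  1  1  2  2  2  0  0  0  0
So g(16) = 0.

0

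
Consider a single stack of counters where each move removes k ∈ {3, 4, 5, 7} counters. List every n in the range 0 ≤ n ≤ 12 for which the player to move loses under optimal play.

Build the Grundy sequence with g(k) = mex{g(k−s) : s ∈ {3, 4, 5, 7}, s ≤ k}:
k:     0  1  2  3  4  5  6  7  8  9 10 11 12
g(k):  0  0  0  1  1  1  2  2  2  3  0  0  0
The P-positions (g = 0) in 0..12 are 0, 1, 2, 10, 11, 12.

0, 1, 2, 10, 11, 12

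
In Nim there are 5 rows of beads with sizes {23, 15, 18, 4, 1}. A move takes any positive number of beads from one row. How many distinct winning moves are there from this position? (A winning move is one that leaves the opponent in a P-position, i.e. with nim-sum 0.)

1

Nim-sum: 23 ⊕ 15 ⊕ 18 ⊕ 4 ⊕ 1 = 15.
The overall nim-sum is X = 15. A row of size p has a winning move iff p XOR X < p (reduce it to p XOR X).
  23: 23 XOR 15 = 24 ≥ 23 — no move.
  15: 15 XOR 15 = 0 < 15 — winning move (to 0).
  18: 18 XOR 15 = 29 ≥ 18 — no move.
  4: 4 XOR 15 = 11 ≥ 4 — no move.
  1: 1 XOR 15 = 14 ≥ 1 — no move.
That gives 1 winning move.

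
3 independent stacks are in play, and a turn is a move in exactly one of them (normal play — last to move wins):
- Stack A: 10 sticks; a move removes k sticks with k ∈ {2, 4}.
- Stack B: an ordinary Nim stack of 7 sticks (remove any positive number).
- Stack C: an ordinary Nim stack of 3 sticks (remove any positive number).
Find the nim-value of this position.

6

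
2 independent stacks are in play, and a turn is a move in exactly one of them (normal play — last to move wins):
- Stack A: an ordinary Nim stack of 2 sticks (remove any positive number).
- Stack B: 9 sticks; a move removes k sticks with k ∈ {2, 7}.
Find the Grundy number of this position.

Stack A is a plain Nim stack of size 2, so its Grundy value is 2.
For stack B, compute g(0), g(1), … with moves {2, 7}:
k:     0  1  2  3  4  5  6  7  8  9
g(k):  0  0  1  1  0  0  1  1  2  0
So g(9) = 0.
The value of a disjunctive sum is the nim-sum of the parts.
Combined value = 2 XOR 0 = 2.

2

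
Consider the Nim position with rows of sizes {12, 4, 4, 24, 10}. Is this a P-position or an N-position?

N-position

Nim-sum: 12 ⊕ 4 ⊕ 4 ⊕ 24 ⊕ 10 = 30.
The nim-sum is 30 ≠ 0, so this is an N-position: the player to move can win.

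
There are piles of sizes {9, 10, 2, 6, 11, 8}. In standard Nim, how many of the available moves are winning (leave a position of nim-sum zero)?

Compute the nim-sum pairwise:
9 ⊕ 10 = 3
3 ⊕ 2 = 1
1 ⊕ 6 = 7
7 ⊕ 11 = 12
12 ⊕ 8 = 4
The overall nim-sum is X = 4. A pile of size p has a winning move iff p XOR X < p (reduce it to p XOR X).
  9: 9 XOR 4 = 13 ≥ 9 — no move.
  10: 10 XOR 4 = 14 ≥ 10 — no move.
  2: 2 XOR 4 = 6 ≥ 2 — no move.
  6: 6 XOR 4 = 2 < 6 — winning move (to 2).
  11: 11 XOR 4 = 15 ≥ 11 — no move.
  8: 8 XOR 4 = 12 ≥ 8 — no move.
That gives 1 winning move.

1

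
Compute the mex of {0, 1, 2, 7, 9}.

3

The values 0, 1, 2 are all present; 3 is the first non-negative integer missing from the set.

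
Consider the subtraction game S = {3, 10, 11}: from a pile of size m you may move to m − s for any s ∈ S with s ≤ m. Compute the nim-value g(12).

2

Compute g(0), g(1), … for moves {3, 10, 11}:
k:     0  1  2  3  4  5  6  7  8  9 10 11 12
g(k):  0  0  0  1  1  1  0  0  0  1  1  1  2
So g(12) = 2.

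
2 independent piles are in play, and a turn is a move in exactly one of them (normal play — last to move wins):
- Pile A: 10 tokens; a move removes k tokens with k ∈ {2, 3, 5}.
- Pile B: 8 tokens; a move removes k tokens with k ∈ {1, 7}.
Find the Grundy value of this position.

1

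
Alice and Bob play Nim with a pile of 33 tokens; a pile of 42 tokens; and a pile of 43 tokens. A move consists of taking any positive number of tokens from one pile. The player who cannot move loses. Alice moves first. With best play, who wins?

Write each in binary and XOR column by column:
  100001  (33)
  101010  (42)
  101011  (43)
  ------
  100000  (32)
The nim-sum is 32 ≠ 0, so this is an N-position: the player to move can win; Alice has a winning move.

Alice wins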